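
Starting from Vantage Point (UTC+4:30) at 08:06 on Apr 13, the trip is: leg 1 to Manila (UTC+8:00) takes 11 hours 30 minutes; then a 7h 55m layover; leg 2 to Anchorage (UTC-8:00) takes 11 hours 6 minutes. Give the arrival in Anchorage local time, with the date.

Convert departure to UTC: 08:06 − 4:30 = 03:36 UTC on Apr 13.
Add 11 hours and 30 minutes leg 1 → 15:06 UTC.
Add 7 hours and 55 minutes layover in Manila → 23:01 UTC.
Add 11 hours 6 minutes leg 2 → 10:07 UTC (Apr 14).
Anchorage is UTC−8:00, so local arrival = 10:07 − 8:00 = 02:07 on Apr 14.

02:07 on April 14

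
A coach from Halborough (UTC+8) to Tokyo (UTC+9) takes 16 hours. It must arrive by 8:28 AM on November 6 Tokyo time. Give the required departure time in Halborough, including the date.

Target arrival in UTC: 8:28 AM − 9:00 = 11:28 PM on Nov 5.
Subtract 16 hours → departure 7:28 AM UTC on Nov 5.
Halborough is UTC+8:00: 7:28 AM + 8:00 = 3:28 PM on Nov 5.

3:28 PM on November 5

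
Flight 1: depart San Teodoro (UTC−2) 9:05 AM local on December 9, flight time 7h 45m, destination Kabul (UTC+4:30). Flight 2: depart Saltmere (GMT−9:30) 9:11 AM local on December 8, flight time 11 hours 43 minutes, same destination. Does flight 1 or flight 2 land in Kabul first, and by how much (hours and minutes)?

Flight 1 in UTC: 9:05 AM + 2:00 = 11:05 AM on Dec 9.
+7 hours 45 minutes → arrive 6:50 PM UTC on Dec 9.
Flight 2 in UTC: 9:11 AM + 9:30 = 6:41 PM on Dec 8.
+11 hours and 43 minutes → arrive 6:24 AM UTC on Dec 9.
Flight 2 lands earlier by 12 hours 26 minutes.

the second, by 12 hours 26 minutes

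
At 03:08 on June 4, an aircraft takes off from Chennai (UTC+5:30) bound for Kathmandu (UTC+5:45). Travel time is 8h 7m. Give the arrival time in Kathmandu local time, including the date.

Kathmandu is 0:15 ahead of Chennai.
After 8 hours and 7 minutes it is 11:15 in Chennai.
Shift by the zone difference: 11:15 + 0:15 = 11:30 on Jun 4 in Kathmandu.

11:30 on Jun 4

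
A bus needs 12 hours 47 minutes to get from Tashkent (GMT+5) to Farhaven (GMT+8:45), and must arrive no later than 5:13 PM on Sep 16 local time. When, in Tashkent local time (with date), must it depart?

Target arrival in UTC: 5:13 PM − 8:45 = 8:28 AM on Sep 16.
Subtract 12 hours and 47 minutes → departure 7:41 PM UTC on Sep 15.
Tashkent is UTC+5:00: 7:41 PM + 5:00 = 12:41 AM on Sep 16.

12:41 AM on September 16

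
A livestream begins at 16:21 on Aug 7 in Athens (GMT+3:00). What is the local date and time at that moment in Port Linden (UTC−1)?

In UTC: 16:21 − 3:00 = 13:21 on Aug 7.
Port Linden is UTC−1:00: 13:21 − 1:00 = 12:21 on Aug 7.

12:21 on August 7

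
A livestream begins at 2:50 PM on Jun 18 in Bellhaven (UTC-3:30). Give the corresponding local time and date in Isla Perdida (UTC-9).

Isla Perdida is 5:30 behind Bellhaven.
Shift by the zone difference: 2:50 PM − 5:30 = 9:20 AM on Jun 18 in Isla Perdida.

9:20 AM on Jun 18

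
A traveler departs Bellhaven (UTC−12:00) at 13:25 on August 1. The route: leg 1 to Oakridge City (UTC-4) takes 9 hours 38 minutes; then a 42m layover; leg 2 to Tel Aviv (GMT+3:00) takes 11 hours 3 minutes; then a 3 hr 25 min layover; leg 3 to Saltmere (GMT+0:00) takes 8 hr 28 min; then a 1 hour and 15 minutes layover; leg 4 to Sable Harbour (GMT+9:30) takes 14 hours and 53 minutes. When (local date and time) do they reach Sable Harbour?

Convert departure to UTC: 13:25 + 12:00 = 01:25 UTC on Aug 2.
Add 9 hours 38 minutes leg 1 → 11:03 UTC.
Add 42 minutes layover in Oakridge City → 11:45 UTC.
Add 11 hours and 3 minutes leg 2 → 22:48 UTC.
Add 3 hours 25 minutes layover in Tel Aviv → 02:13 UTC (Aug 3).
Add 8 hours 28 minutes leg 3 → 10:41 UTC.
Add 1 hour 15 minutes layover in Saltmere → 11:56 UTC.
Add 14 hours 53 minutes leg 4 → 02:49 UTC (Aug 4).
Sable Harbour is UTC+9:30, so local arrival = 02:49 + 9:30 = 12:19 on Aug 4.

12:19 on Aug 4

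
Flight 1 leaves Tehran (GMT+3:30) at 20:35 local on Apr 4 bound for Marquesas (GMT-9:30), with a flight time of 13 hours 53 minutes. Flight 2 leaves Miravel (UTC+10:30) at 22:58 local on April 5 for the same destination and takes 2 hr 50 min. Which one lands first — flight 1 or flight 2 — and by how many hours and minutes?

the first, by 8 hours 20 minutes

Flight 1 in UTC: 20:35 − 3:30 = 17:05 on Apr 4.
+13 hours and 53 minutes → arrive 06:58 UTC on Apr 5.
Flight 2 in UTC: 22:58 − 10:30 = 12:28 on Apr 5.
+2 hours 50 minutes → arrive 15:18 UTC on Apr 5.
Flight 1 lands earlier by 8 hours 20 minutes.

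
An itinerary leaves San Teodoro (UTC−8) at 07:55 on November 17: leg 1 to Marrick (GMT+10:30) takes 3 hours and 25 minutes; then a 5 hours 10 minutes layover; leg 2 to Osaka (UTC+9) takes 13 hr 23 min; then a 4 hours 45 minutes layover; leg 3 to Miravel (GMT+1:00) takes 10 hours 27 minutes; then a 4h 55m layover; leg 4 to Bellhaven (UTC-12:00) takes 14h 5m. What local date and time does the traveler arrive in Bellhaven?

Convert departure to UTC: 07:55 + 8:00 = 15:55 UTC on Nov 17.
Add 3 hours 25 minutes leg 1 → 19:20 UTC.
Add 5 hours and 10 minutes layover in Marrick → 00:30 UTC (Nov 18).
Add 13 hours 23 minutes leg 2 → 13:53 UTC.
Add 4 hours 45 minutes layover in Osaka → 18:38 UTC.
Add 10 hours 27 minutes leg 3 → 05:05 UTC (Nov 19).
Add 4 hours 55 minutes layover in Miravel → 10:00 UTC.
Add 14 hours 5 minutes leg 4 → 00:05 UTC (Nov 20).
Bellhaven is UTC−12:00, so local arrival = 00:05 − 12:00 = 12:05 on Nov 19.

12:05 on November 19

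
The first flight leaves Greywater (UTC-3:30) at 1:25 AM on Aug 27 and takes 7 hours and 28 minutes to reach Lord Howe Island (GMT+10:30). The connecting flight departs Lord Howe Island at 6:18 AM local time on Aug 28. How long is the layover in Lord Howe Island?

7 hours 25 minutes

Convert departure to UTC: 1:25 AM + 3:30 = 4:55 AM UTC on Aug 27.
Add 7 hours and 28 minutes flight time → 12:23 PM UTC.
Lord Howe Island is UTC+10:30, so local arrival = 12:23 PM + 10:30 = 10:53 PM on Aug 27.
Layover = 6:18 AM − 10:53 PM (+1 day) = 7 hours 25 minutes.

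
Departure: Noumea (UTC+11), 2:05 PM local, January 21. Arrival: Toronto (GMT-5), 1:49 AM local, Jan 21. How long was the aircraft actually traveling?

3 hours 44 minutes

Departure in UTC: 2:05 PM − 11:00 = 3:05 AM on Jan 21.
Arrival in UTC: 1:49 AM + 5:00 = 6:49 AM on Jan 21.
Elapsed = 6:49 AM − 3:05 AM = 3 hours 44 minutes.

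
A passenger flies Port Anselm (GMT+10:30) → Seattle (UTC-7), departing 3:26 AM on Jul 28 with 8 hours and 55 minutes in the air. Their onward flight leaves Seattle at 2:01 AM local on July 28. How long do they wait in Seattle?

7 hours 10 minutes

Convert departure to UTC: 3:26 AM − 10:30 = 4:56 PM UTC on Jul 27.
Add 8 hours 55 minutes flight time → 1:51 AM UTC (Jul 28).
Seattle is UTC−7:00, so local arrival = 1:51 AM − 7:00 = 6:51 PM on Jul 27.
Layover = 2:01 AM − 6:51 PM (+1 day) = 7 hours 10 minutes.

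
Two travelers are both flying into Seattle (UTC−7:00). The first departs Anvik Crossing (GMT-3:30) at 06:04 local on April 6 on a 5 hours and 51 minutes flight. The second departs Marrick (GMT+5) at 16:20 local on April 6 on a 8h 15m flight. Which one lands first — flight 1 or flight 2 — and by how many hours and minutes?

the first, by 4 hours 10 minutes

Flight 1 in UTC: 06:04 + 3:30 = 09:34 on Apr 6.
+5 hours 51 minutes → arrive 15:25 UTC on Apr 6.
Flight 2 in UTC: 16:20 − 5:00 = 11:20 on Apr 6.
+8 hours and 15 minutes → arrive 19:35 UTC on Apr 6.
Flight 1 lands earlier by 4 hours 10 minutes.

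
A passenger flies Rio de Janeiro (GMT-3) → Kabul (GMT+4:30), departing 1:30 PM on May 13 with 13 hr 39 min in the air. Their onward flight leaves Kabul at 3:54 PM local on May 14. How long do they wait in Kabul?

5 hours 15 minutes

Convert departure to UTC: 1:30 PM + 3:00 = 4:30 PM UTC on May 13.
Add 13 hours and 39 minutes flight time → 6:09 AM UTC (May 14).
Kabul is UTC+4:30, so local arrival = 6:09 AM + 4:30 = 10:39 AM on May 14.
Layover = 3:54 PM − 10:39 AM = 5 hours 15 minutes.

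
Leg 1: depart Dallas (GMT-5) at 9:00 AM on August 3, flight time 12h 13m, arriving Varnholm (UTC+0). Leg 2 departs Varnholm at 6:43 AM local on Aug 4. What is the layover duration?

4 hours 30 minutes

Convert departure to UTC: 9:00 AM + 5:00 = 2:00 PM UTC on Aug 3.
Add 12 hours and 13 minutes flight time → 2:13 AM UTC (Aug 4).
Varnholm is UTC+0, so local arrival is the same: 2:13 AM on Aug 4.
Layover = 6:43 AM − 2:13 AM = 4 hours 30 minutes.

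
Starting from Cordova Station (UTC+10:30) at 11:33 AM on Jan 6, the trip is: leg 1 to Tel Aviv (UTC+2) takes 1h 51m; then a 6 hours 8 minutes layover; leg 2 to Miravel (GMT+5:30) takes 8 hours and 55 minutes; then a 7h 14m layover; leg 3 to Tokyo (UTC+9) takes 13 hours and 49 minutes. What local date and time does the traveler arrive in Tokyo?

12:00 AM on January 8

Convert departure to UTC: 11:33 AM − 10:30 = 1:03 AM UTC on Jan 6.
Add 1 hour and 51 minutes leg 1 → 2:54 AM UTC.
Add 6 hours 8 minutes layover in Tel Aviv → 9:02 AM UTC.
Add 8 hours 55 minutes leg 2 → 5:57 PM UTC.
Add 7 hours and 14 minutes layover in Miravel → 1:11 AM UTC (Jan 7).
Add 13 hours 49 minutes leg 3 → 3:00 PM UTC.
Tokyo is UTC+9:00, so local arrival = 3:00 PM + 9:00 = 12:00 AM on Jan 8.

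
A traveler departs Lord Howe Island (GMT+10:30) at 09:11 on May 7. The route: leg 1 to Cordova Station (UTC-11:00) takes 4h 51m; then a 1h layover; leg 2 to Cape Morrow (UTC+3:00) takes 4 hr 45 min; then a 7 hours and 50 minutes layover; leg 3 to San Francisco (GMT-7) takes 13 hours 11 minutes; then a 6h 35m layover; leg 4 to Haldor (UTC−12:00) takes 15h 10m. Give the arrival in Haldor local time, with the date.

Convert departure to UTC: 09:11 − 10:30 = 22:41 UTC on May 6.
Add 4 hours and 51 minutes leg 1 → 03:32 UTC (May 7).
Add 1 hour layover in Cordova Station → 04:32 UTC.
Add 4 hours 45 minutes leg 2 → 09:17 UTC.
Add 7 hours 50 minutes layover in Cape Morrow → 17:07 UTC.
Add 13 hours and 11 minutes leg 3 → 06:18 UTC (May 8).
Add 6 hours and 35 minutes layover in San Francisco → 12:53 UTC.
Add 15 hours 10 minutes leg 4 → 04:03 UTC (May 9).
Haldor is UTC−12:00, so local arrival = 04:03 − 12:00 = 16:03 on May 8.

16:03 on May 8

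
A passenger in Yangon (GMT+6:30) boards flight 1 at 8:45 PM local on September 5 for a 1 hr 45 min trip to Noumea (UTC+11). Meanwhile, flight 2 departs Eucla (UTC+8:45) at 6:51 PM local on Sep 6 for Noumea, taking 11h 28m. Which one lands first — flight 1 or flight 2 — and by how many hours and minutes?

Flight 1 in UTC: 8:45 PM − 6:30 = 2:15 PM on Sep 5.
+1 hour and 45 minutes → arrive 4:00 PM UTC on Sep 5.
Flight 2 in UTC: 6:51 PM − 8:45 = 10:06 AM on Sep 6.
+11 hours 28 minutes → arrive 9:34 PM UTC on Sep 6.
Flight 1 lands earlier by 29 hours 34 minutes.

the first, by 29 hours 34 minutes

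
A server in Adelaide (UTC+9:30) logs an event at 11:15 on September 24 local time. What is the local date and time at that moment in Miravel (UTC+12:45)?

14:30 on September 24

In UTC: 11:15 − 9:30 = 01:45 on Sep 24.
Miravel is UTC+12:45: 01:45 + 12:45 = 14:30 on Sep 24.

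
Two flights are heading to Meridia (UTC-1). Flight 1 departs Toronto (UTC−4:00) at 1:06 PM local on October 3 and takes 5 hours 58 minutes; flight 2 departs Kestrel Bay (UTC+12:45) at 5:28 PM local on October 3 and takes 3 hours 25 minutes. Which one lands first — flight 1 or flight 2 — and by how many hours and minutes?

the second, by 14 hours 56 minutes

Flight 1 in UTC: 1:06 PM + 4:00 = 5:06 PM on Oct 3.
+5 hours and 58 minutes → arrive 11:04 PM UTC on Oct 3.
Flight 2 in UTC: 5:28 PM − 12:45 = 4:43 AM on Oct 3.
+3 hours and 25 minutes → arrive 8:08 AM UTC on Oct 3.
Flight 2 lands earlier by 14 hours 56 minutes.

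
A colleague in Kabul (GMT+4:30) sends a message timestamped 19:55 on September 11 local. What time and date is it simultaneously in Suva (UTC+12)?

03:25 on September 12

Suva is 7:30 ahead of Kabul.
Shift by the zone difference: 19:55 + 7:30 = 03:25 on Sep 12 in Suva.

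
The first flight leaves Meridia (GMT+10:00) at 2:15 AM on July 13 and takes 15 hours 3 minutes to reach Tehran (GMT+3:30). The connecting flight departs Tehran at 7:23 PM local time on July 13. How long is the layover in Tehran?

8 hours 35 minutes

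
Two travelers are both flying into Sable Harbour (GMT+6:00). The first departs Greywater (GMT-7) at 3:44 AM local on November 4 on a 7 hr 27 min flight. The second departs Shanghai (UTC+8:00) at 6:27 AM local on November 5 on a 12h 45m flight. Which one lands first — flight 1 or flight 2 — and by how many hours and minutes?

the first, by 17 hours 1 minute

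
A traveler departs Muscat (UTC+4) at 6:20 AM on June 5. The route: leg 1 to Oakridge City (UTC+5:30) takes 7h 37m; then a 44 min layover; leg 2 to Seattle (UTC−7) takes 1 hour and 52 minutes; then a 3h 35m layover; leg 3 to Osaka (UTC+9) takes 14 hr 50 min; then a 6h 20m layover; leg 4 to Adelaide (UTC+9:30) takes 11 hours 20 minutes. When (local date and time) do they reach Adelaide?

10:08 AM on June 7

Convert departure to UTC: 6:20 AM − 4:00 = 2:20 AM UTC on Jun 5.
Add 7 hours and 37 minutes leg 1 → 9:57 AM UTC.
Add 44 minutes layover in Oakridge City → 10:41 AM UTC.
Add 1 hour 52 minutes leg 2 → 12:33 PM UTC.
Add 3 hours 35 minutes layover in Seattle → 4:08 PM UTC.
Add 14 hours and 50 minutes leg 3 → 6:58 AM UTC (Jun 6).
Add 6 hours 20 minutes layover in Osaka → 1:18 PM UTC.
Add 11 hours 20 minutes leg 4 → 12:38 AM UTC (Jun 7).
Adelaide is UTC+9:30, so local arrival = 12:38 AM + 9:30 = 10:08 AM on Jun 7.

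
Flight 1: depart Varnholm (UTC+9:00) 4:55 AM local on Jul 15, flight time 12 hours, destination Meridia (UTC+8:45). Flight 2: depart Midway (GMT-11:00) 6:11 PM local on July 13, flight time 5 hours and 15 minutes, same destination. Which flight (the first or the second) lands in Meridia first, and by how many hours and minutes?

the second, by 21 hours 29 minutes

Flight 1 in UTC: 4:55 AM − 9:00 = 7:55 PM on Jul 14.
+12 hours → arrive 7:55 AM UTC on Jul 15.
Flight 2 in UTC: 6:11 PM + 11:00 = 5:11 AM on Jul 14.
+5 hours and 15 minutes → arrive 10:26 AM UTC on Jul 14.
Flight 2 lands earlier by 21 hours 29 minutes.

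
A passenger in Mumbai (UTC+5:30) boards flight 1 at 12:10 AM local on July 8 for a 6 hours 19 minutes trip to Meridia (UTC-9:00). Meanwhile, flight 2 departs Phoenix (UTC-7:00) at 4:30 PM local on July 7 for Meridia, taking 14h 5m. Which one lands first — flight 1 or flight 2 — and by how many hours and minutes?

Flight 1 in UTC: 12:10 AM − 5:30 = 6:40 PM on Jul 7.
+6 hours 19 minutes → arrive 12:59 AM UTC on Jul 8.
Flight 2 in UTC: 4:30 PM + 7:00 = 11:30 PM on Jul 7.
+14 hours 5 minutes → arrive 1:35 PM UTC on Jul 8.
Flight 1 lands earlier by 12 hours 36 minutes.

the first, by 12 hours 36 minutes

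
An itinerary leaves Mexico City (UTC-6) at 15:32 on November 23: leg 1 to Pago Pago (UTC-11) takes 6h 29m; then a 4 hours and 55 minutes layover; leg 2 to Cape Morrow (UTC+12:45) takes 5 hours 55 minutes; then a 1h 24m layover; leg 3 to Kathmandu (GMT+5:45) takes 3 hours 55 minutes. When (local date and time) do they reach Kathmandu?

Convert departure to UTC: 15:32 + 6:00 = 21:32 UTC on Nov 23.
Add 6 hours 29 minutes leg 1 → 04:01 UTC (Nov 24).
Add 4 hours and 55 minutes layover in Pago Pago → 08:56 UTC.
Add 5 hours and 55 minutes leg 2 → 14:51 UTC.
Add 1 hour 24 minutes layover in Cape Morrow → 16:15 UTC.
Add 3 hours 55 minutes leg 3 → 20:10 UTC.
Kathmandu is UTC+5:45, so local arrival = 20:10 + 5:45 = 01:55 on Nov 25.

01:55 on Nov 25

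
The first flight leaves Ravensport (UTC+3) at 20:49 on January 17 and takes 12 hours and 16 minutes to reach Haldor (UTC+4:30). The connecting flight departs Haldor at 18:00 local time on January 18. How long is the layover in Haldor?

Convert departure to UTC: 20:49 − 3:00 = 17:49 UTC on Jan 17.
Add 12 hours and 16 minutes flight time → 06:05 UTC (Jan 18).
Haldor is UTC+4:30, so local arrival = 06:05 + 4:30 = 10:35 on Jan 18.
Layover = 18:00 − 10:35 = 7 hours 25 minutes.

7 hours 25 minutes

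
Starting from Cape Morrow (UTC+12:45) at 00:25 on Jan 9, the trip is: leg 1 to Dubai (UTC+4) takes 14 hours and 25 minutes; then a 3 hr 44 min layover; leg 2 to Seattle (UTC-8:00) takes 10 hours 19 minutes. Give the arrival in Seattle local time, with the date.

Convert departure to UTC: 00:25 − 12:45 = 11:40 UTC on Jan 8.
Add 14 hours 25 minutes leg 1 → 02:05 UTC (Jan 9).
Add 3 hours 44 minutes layover in Dubai → 05:49 UTC.
Add 10 hours and 19 minutes leg 2 → 16:08 UTC.
Seattle is UTC−8:00, so local arrival = 16:08 − 8:00 = 08:08 on Jan 9.

08:08 on January 9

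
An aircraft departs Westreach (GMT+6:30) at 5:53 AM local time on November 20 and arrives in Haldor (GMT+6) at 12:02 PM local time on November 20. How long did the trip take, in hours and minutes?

Departure in UTC: 5:53 AM − 6:30 = 11:23 PM on Nov 19.
Arrival in UTC: 12:02 PM − 6:00 = 6:02 AM on Nov 20.
Elapsed = 6:02 AM − 11:23 PM (+1 day) = 6 hours 39 minutes.

6 hours 39 minutes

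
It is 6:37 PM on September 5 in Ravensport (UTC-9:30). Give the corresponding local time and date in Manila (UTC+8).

12:07 PM on September 6

In UTC: 6:37 PM + 9:30 = 4:07 AM on Sep 6.
Manila is UTC+8:00: 4:07 AM + 8:00 = 12:07 PM on Sep 6.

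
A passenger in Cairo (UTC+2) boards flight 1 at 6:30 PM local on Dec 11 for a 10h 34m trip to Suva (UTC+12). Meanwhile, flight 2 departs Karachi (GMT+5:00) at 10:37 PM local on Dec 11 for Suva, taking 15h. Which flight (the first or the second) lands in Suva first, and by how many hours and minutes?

the first, by 5 hours 33 minutes

Flight 1 in UTC: 6:30 PM − 2:00 = 4:30 PM on Dec 11.
+10 hours 34 minutes → arrive 3:04 AM UTC on Dec 12.
Flight 2 in UTC: 10:37 PM − 5:00 = 5:37 PM on Dec 11.
+15 hours → arrive 8:37 AM UTC on Dec 12.
Flight 1 lands earlier by 5 hours 33 minutes.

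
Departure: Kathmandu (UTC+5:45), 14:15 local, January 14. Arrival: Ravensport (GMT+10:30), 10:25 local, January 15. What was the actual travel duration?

Ravensport is 4:45 ahead of Kathmandu.
Clock-face elapsed time (ignoring zones) is 20 hours 10 minutes.
Actual elapsed = 20 hours 10 minutes − 4:45 = 15 hours 25 minutes.

15 hours 25 minutes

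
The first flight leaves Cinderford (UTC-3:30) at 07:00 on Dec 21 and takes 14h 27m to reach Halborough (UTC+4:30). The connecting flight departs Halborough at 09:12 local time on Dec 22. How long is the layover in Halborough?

3 hours 45 minutes

Convert departure to UTC: 07:00 + 3:30 = 10:30 UTC on Dec 21.
Add 14 hours and 27 minutes flight time → 00:57 UTC (Dec 22).
Halborough is UTC+4:30, so local arrival = 00:57 + 4:30 = 05:27 on Dec 22.
Layover = 09:12 − 05:27 = 3 hours 45 minutes.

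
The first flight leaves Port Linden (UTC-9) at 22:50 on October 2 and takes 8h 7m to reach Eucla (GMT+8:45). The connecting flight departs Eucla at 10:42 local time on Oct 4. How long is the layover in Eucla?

Convert departure to UTC: 22:50 + 9:00 = 07:50 UTC on Oct 3.
Add 8 hours 7 minutes flight time → 15:57 UTC.
Eucla is UTC+8:45, so local arrival = 15:57 + 8:45 = 00:42 on Oct 4.
Layover = 10:42 − 00:42 = 10 hours.

10 hours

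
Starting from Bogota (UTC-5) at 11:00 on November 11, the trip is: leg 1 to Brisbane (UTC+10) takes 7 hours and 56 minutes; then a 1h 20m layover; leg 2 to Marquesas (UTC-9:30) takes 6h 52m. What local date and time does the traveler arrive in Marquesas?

22:38 on November 11

Convert departure to UTC: 11:00 + 5:00 = 16:00 UTC on Nov 11.
Add 7 hours 56 minutes leg 1 → 23:56 UTC.
Add 1 hour 20 minutes layover in Brisbane → 01:16 UTC (Nov 12).
Add 6 hours 52 minutes leg 2 → 08:08 UTC.
Marquesas is UTC−9:30, so local arrival = 08:08 − 9:30 = 22:38 on Nov 11.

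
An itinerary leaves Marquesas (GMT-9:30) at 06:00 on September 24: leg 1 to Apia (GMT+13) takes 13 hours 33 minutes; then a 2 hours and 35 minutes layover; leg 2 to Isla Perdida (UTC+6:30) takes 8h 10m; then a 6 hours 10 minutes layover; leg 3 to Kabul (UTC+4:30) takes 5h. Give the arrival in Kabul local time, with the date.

07:28 on September 26

Convert departure to UTC: 06:00 + 9:30 = 15:30 UTC on Sep 24.
Add 13 hours 33 minutes leg 1 → 05:03 UTC (Sep 25).
Add 2 hours 35 minutes layover in Apia → 07:38 UTC.
Add 8 hours and 10 minutes leg 2 → 15:48 UTC.
Add 6 hours and 10 minutes layover in Isla Perdida → 21:58 UTC.
Add 5 hours leg 3 → 02:58 UTC (Sep 26).
Kabul is UTC+4:30, so local arrival = 02:58 + 4:30 = 07:28 on Sep 26.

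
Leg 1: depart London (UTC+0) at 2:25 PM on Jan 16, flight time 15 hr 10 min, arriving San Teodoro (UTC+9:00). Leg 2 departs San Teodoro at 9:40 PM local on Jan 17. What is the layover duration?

London is at UTC+0, so departure is already 2:25 PM UTC on Jan 16.
Add 15 hours 10 minutes flight time → 5:35 AM UTC (Jan 17).
San Teodoro is UTC+9:00, so local arrival = 5:35 AM + 9:00 = 2:35 PM on Jan 17.
Layover = 9:40 PM − 2:35 PM = 7 hours 5 minutes.

7 hours 5 minutes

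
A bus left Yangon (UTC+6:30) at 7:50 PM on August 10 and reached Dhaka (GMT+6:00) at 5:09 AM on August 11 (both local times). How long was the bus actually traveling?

Dhaka is 0:30 behind Yangon.
Clock-face elapsed time (ignoring zones) is 9 hours 19 minutes.
Actual elapsed = 9 hours 19 minutes + 0:30 = 9 hours 49 minutes.

9 hours 49 minutes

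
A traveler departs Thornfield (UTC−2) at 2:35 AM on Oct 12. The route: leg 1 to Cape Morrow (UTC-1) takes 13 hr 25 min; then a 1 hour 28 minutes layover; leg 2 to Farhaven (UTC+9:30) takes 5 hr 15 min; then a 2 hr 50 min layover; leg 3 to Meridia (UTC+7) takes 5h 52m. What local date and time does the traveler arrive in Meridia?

4:25 PM on Oct 13

Convert departure to UTC: 2:35 AM + 2:00 = 4:35 AM UTC on Oct 12.
Add 13 hours and 25 minutes leg 1 → 6:00 PM UTC.
Add 1 hour and 28 minutes layover in Cape Morrow → 7:28 PM UTC.
Add 5 hours 15 minutes leg 2 → 12:43 AM UTC (Oct 13).
Add 2 hours 50 minutes layover in Farhaven → 3:33 AM UTC.
Add 5 hours and 52 minutes leg 3 → 9:25 AM UTC.
Meridia is UTC+7:00, so local arrival = 9:25 AM + 7:00 = 4:25 PM on Oct 13.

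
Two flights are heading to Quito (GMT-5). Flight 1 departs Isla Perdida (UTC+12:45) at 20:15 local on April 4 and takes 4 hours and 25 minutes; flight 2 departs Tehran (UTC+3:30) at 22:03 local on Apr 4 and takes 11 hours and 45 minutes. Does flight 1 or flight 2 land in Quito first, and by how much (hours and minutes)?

Flight 1 in UTC: 20:15 − 12:45 = 07:30 on Apr 4.
+4 hours and 25 minutes → arrive 11:55 UTC on Apr 4.
Flight 2 in UTC: 22:03 − 3:30 = 18:33 on Apr 4.
+11 hours and 45 minutes → arrive 06:18 UTC on Apr 5.
Flight 1 lands earlier by 18 hours 23 minutes.

the first, by 18 hours 23 minutes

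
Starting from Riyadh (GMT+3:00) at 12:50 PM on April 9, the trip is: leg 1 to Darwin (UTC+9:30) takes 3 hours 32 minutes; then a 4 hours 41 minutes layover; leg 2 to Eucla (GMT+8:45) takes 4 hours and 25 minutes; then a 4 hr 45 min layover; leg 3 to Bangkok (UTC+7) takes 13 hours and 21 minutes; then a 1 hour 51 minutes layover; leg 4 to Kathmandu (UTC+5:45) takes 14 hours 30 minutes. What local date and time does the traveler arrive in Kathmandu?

2:40 PM on Apr 11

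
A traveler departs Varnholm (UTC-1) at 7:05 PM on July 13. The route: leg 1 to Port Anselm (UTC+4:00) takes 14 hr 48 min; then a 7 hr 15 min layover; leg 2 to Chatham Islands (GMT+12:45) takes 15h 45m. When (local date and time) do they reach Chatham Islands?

Convert departure to UTC: 7:05 PM + 1:00 = 8:05 PM UTC on Jul 13.
Add 14 hours 48 minutes leg 1 → 10:53 AM UTC (Jul 14).
Add 7 hours and 15 minutes layover in Port Anselm → 6:08 PM UTC.
Add 15 hours 45 minutes leg 2 → 9:53 AM UTC (Jul 15).
Chatham Islands is UTC+12:45, so local arrival = 9:53 AM + 12:45 = 10:38 PM on Jul 15.

10:38 PM on July 15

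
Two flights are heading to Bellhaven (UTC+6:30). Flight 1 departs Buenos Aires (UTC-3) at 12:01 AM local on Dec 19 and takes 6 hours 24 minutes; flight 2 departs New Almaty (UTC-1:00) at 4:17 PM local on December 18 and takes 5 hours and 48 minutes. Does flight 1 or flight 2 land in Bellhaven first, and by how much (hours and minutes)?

the second, by 10 hours 20 minutes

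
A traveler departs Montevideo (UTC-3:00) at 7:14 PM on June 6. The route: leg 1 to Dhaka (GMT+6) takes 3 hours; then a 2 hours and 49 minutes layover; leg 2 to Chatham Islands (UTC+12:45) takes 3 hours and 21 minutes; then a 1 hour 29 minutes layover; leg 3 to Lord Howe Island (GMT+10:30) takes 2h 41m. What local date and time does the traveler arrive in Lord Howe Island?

Convert departure to UTC: 7:14 PM + 3:00 = 10:14 PM UTC on Jun 6.
Add 3 hours leg 1 → 1:14 AM UTC (Jun 7).
Add 2 hours and 49 minutes layover in Dhaka → 4:03 AM UTC.
Add 3 hours 21 minutes leg 2 → 7:24 AM UTC.
Add 1 hour 29 minutes layover in Chatham Islands → 8:53 AM UTC.
Add 2 hours and 41 minutes leg 3 → 11:34 AM UTC.
Lord Howe Island is UTC+10:30, so local arrival = 11:34 AM + 10:30 = 10:04 PM on Jun 7.

10:04 PM on Jun 7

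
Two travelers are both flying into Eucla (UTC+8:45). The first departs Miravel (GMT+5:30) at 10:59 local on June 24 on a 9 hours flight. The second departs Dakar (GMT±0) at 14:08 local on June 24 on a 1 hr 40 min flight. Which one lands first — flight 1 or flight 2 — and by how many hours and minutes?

the first, by 1 hour 19 minutes

Flight 1 in UTC: 10:59 − 5:30 = 05:29 on Jun 24.
+9 hours → arrive 14:29 UTC on Jun 24.
Flight 2 departs at 14:08 UTC (Jun 24).
+1 hour 40 minutes → arrive 15:48 UTC on Jun 24.
Flight 1 lands earlier by 1 hour 19 minutes.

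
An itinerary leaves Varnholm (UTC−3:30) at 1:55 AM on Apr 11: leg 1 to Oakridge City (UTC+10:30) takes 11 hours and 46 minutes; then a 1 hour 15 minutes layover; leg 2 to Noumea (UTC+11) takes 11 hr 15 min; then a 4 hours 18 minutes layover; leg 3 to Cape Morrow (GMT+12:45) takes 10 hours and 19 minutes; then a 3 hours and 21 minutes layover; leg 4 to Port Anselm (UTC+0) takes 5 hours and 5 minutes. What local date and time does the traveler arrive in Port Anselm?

4:44 AM on April 13

Convert departure to UTC: 1:55 AM + 3:30 = 5:25 AM UTC on Apr 11.
Add 11 hours 46 minutes leg 1 → 5:11 PM UTC.
Add 1 hour and 15 minutes layover in Oakridge City → 6:26 PM UTC.
Add 11 hours and 15 minutes leg 2 → 5:41 AM UTC (Apr 12).
Add 4 hours and 18 minutes layover in Noumea → 9:59 AM UTC.
Add 10 hours 19 minutes leg 3 → 8:18 PM UTC.
Add 3 hours and 21 minutes layover in Cape Morrow → 11:39 PM UTC.
Add 5 hours and 5 minutes leg 4 → 4:44 AM UTC (Apr 13).
Port Anselm is UTC+0, so local arrival is the same: 4:44 AM on Apr 13.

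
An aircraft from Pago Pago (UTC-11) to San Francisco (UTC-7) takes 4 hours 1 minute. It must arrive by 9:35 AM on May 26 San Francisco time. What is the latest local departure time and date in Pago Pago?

1:34 AM on May 26

Target arrival in UTC: 9:35 AM + 7:00 = 4:35 PM on May 26.
Subtract 4 hours 1 minute → departure 12:34 PM UTC on May 26.
Pago Pago is UTC−11:00: 12:34 PM − 11:00 = 1:34 AM on May 26.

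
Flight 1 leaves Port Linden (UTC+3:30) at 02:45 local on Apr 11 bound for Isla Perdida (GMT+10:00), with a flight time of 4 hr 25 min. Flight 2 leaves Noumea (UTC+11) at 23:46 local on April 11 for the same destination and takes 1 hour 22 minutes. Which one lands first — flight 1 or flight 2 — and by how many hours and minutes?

Flight 1 in UTC: 02:45 − 3:30 = 23:15 on Apr 10.
+4 hours 25 minutes → arrive 03:40 UTC on Apr 11.
Flight 2 in UTC: 23:46 − 11:00 = 12:46 on Apr 11.
+1 hour 22 minutes → arrive 14:08 UTC on Apr 11.
Flight 1 lands earlier by 10 hours 28 minutes.

the first, by 10 hours 28 minutes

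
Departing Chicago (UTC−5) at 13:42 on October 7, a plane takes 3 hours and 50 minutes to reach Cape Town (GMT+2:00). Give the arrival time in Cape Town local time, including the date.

00:32 on October 8

Cape Town is 7:00 ahead of Chicago.
After 3 hours and 50 minutes it is 17:32 in Chicago.
Shift by the zone difference: 17:32 + 7:00 = 00:32 on Oct 8 in Cape Town.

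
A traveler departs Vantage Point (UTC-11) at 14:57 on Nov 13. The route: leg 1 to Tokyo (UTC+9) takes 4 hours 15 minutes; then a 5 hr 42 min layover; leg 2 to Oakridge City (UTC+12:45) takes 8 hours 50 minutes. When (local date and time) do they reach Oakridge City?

Convert departure to UTC: 14:57 + 11:00 = 01:57 UTC on Nov 14.
Add 4 hours 15 minutes leg 1 → 06:12 UTC.
Add 5 hours 42 minutes layover in Tokyo → 11:54 UTC.
Add 8 hours and 50 minutes leg 2 → 20:44 UTC.
Oakridge City is UTC+12:45, so local arrival = 20:44 + 12:45 = 09:29 on Nov 15.

09:29 on Nov 15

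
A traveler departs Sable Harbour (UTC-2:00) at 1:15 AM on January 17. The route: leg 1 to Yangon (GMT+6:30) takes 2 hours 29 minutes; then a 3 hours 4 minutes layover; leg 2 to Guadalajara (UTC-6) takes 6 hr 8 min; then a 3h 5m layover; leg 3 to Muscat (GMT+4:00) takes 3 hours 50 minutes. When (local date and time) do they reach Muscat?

Convert departure to UTC: 1:15 AM + 2:00 = 3:15 AM UTC on Jan 17.
Add 2 hours and 29 minutes leg 1 → 5:44 AM UTC.
Add 3 hours and 4 minutes layover in Yangon → 8:48 AM UTC.
Add 6 hours and 8 minutes leg 2 → 2:56 PM UTC.
Add 3 hours and 5 minutes layover in Guadalajara → 6:01 PM UTC.
Add 3 hours and 50 minutes leg 3 → 9:51 PM UTC.
Muscat is UTC+4:00, so local arrival = 9:51 PM + 4:00 = 1:51 AM on Jan 18.

1:51 AM on Jan 18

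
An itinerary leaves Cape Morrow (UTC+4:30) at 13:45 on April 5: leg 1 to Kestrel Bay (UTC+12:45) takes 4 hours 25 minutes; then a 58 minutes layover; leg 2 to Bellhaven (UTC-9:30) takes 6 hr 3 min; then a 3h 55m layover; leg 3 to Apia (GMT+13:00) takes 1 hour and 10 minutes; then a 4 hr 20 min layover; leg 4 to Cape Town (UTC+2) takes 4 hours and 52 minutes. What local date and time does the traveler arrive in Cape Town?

Convert departure to UTC: 13:45 − 4:30 = 09:15 UTC on Apr 5.
Add 4 hours and 25 minutes leg 1 → 13:40 UTC.
Add 58 minutes layover in Kestrel Bay → 14:38 UTC.
Add 6 hours and 3 minutes leg 2 → 20:41 UTC.
Add 3 hours 55 minutes layover in Bellhaven → 00:36 UTC (Apr 6).
Add 1 hour and 10 minutes leg 3 → 01:46 UTC.
Add 4 hours and 20 minutes layover in Apia → 06:06 UTC.
Add 4 hours and 52 minutes leg 4 → 10:58 UTC.
Cape Town is UTC+2:00, so local arrival = 10:58 + 2:00 = 12:58 on Apr 6.

12:58 on April 6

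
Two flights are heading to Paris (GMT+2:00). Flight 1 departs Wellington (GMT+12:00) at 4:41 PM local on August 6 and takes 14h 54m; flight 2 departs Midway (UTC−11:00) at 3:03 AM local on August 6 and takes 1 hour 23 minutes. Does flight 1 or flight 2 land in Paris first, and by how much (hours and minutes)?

the second, by 4 hours 9 minutes

Flight 1 in UTC: 4:41 PM − 12:00 = 4:41 AM on Aug 6.
+14 hours 54 minutes → arrive 7:35 PM UTC on Aug 6.
Flight 2 in UTC: 3:03 AM + 11:00 = 2:03 PM on Aug 6.
+1 hour and 23 minutes → arrive 3:26 PM UTC on Aug 6.
Flight 2 lands earlier by 4 hours 9 minutes.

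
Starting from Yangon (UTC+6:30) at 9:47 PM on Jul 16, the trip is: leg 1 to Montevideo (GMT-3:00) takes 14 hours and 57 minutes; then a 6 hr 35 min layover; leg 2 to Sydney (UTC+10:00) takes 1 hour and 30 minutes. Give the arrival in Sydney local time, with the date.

Convert departure to UTC: 9:47 PM − 6:30 = 3:17 PM UTC on Jul 16.
Add 14 hours and 57 minutes leg 1 → 6:14 AM UTC (Jul 17).
Add 6 hours and 35 minutes layover in Montevideo → 12:49 PM UTC.
Add 1 hour 30 minutes leg 2 → 2:19 PM UTC.
Sydney is UTC+10:00, so local arrival = 2:19 PM + 10:00 = 12:19 AM on Jul 18.

12:19 AM on July 18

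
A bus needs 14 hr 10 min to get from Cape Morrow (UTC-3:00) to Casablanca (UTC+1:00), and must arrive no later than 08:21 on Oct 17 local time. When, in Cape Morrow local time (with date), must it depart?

14:11 on October 16

Target arrival in UTC: 08:21 − 1:00 = 07:21 on Oct 17.
Subtract 14 hours 10 minutes → departure 17:11 UTC on Oct 16.
Cape Morrow is UTC−3:00: 17:11 − 3:00 = 14:11 on Oct 16.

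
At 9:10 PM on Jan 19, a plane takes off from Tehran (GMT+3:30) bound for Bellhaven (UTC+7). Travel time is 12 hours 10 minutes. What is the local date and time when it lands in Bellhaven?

12:50 PM on Jan 20

Convert departure to UTC: 9:10 PM − 3:30 = 5:40 PM UTC on Jan 19.
Add 12 hours 10 minutes travel time → 5:50 AM UTC (Jan 20).
Bellhaven is UTC+7:00, so local arrival = 5:50 AM + 7:00 = 12:50 PM on Jan 20.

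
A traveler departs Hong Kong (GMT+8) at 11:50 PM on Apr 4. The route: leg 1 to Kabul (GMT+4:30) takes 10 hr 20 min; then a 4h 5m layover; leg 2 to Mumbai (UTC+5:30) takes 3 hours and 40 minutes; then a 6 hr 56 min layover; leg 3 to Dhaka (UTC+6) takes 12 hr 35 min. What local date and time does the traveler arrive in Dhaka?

11:26 AM on April 6

Convert departure to UTC: 11:50 PM − 8:00 = 3:50 PM UTC on Apr 4.
Add 10 hours and 20 minutes leg 1 → 2:10 AM UTC (Apr 5).
Add 4 hours 5 minutes layover in Kabul → 6:15 AM UTC.
Add 3 hours 40 minutes leg 2 → 9:55 AM UTC.
Add 6 hours and 56 minutes layover in Mumbai → 4:51 PM UTC.
Add 12 hours and 35 minutes leg 3 → 5:26 AM UTC (Apr 6).
Dhaka is UTC+6:00, so local arrival = 5:26 AM + 6:00 = 11:26 AM on Apr 6.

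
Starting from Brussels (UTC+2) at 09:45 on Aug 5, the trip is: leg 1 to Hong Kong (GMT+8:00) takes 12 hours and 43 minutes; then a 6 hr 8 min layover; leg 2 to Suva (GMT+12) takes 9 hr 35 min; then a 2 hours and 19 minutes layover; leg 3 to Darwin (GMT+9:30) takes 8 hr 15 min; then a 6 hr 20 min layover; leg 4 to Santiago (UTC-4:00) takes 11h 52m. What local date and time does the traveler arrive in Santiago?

Convert departure to UTC: 09:45 − 2:00 = 07:45 UTC on Aug 5.
Add 12 hours 43 minutes leg 1 → 20:28 UTC.
Add 6 hours 8 minutes layover in Hong Kong → 02:36 UTC (Aug 6).
Add 9 hours 35 minutes leg 2 → 12:11 UTC.
Add 2 hours and 19 minutes layover in Suva → 14:30 UTC.
Add 8 hours and 15 minutes leg 3 → 22:45 UTC.
Add 6 hours 20 minutes layover in Darwin → 05:05 UTC (Aug 7).
Add 11 hours 52 minutes leg 4 → 16:57 UTC.
Santiago is UTC−4:00, so local arrival = 16:57 − 4:00 = 12:57 on Aug 7.

12:57 on August 7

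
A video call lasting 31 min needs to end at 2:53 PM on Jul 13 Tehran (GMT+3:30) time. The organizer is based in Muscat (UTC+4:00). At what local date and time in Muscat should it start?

2:52 PM on July 13

Target end time in UTC: 2:53 PM − 3:30 = 11:23 AM on Jul 13.
Subtract 31 minutes → start 10:52 AM UTC on Jul 13.
Muscat is UTC+4:00: 10:52 AM + 4:00 = 2:52 PM on Jul 13.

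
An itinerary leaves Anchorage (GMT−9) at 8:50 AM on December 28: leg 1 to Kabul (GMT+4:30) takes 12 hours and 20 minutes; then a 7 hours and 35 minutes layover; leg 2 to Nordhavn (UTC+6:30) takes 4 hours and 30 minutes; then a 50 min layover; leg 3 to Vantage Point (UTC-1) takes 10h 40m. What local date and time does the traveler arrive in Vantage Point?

Convert departure to UTC: 8:50 AM + 9:00 = 5:50 PM UTC on Dec 28.
Add 12 hours and 20 minutes leg 1 → 6:10 AM UTC (Dec 29).
Add 7 hours 35 minutes layover in Kabul → 1:45 PM UTC.
Add 4 hours 30 minutes leg 2 → 6:15 PM UTC.
Add 50 minutes layover in Nordhavn → 7:05 PM UTC.
Add 10 hours and 40 minutes leg 3 → 5:45 AM UTC (Dec 30).
Vantage Point is UTC−1:00, so local arrival = 5:45 AM − 1:00 = 4:45 AM on Dec 30.

4:45 AM on Dec 30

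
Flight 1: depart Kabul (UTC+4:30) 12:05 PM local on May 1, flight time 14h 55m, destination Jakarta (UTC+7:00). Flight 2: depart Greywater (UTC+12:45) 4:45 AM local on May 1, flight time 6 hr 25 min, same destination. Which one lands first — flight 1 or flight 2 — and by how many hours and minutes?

the second, by 24 hours 5 minutes

Flight 1 in UTC: 12:05 PM − 4:30 = 7:35 AM on May 1.
+14 hours 55 minutes → arrive 10:30 PM UTC on May 1.
Flight 2 in UTC: 4:45 AM − 12:45 = 4:00 PM on Apr 30.
+6 hours 25 minutes → arrive 10:25 PM UTC on Apr 30.
Flight 2 lands earlier by 24 hours 5 minutes.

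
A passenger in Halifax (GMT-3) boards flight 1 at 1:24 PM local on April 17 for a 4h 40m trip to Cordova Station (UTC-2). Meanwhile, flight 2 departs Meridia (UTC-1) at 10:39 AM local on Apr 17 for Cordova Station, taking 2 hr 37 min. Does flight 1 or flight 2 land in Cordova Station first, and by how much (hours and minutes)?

the second, by 6 hours 48 minutes

Flight 1 in UTC: 1:24 PM + 3:00 = 4:24 PM on Apr 17.
+4 hours 40 minutes → arrive 9:04 PM UTC on Apr 17.
Flight 2 in UTC: 10:39 AM + 1:00 = 11:39 AM on Apr 17.
+2 hours 37 minutes → arrive 2:16 PM UTC on Apr 17.
Flight 2 lands earlier by 6 hours 48 minutes.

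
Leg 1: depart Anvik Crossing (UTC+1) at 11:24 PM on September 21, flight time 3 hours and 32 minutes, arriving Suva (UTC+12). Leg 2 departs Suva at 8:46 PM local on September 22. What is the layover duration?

6 hours 50 minutes

Convert departure to UTC: 11:24 PM − 1:00 = 10:24 PM UTC on Sep 21.
Add 3 hours and 32 minutes flight time → 1:56 AM UTC (Sep 22).
Suva is UTC+12:00, so local arrival = 1:56 AM + 12:00 = 1:56 PM on Sep 22.
Layover = 8:46 PM − 1:56 PM = 6 hours 50 minutes.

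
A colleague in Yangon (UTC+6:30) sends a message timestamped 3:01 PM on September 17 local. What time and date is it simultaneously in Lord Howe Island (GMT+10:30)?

7:01 PM on September 17

Lord Howe Island is 4:00 ahead of Yangon.
Shift by the zone difference: 3:01 PM + 4:00 = 7:01 PM on Sep 17 in Lord Howe Island.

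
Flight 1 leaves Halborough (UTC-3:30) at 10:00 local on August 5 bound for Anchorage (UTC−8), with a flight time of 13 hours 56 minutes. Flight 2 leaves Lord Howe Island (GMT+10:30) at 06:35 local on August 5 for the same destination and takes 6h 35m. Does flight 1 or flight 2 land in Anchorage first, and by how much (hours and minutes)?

the second, by 24 hours 46 minutes

Flight 1 in UTC: 10:00 + 3:30 = 13:30 on Aug 5.
+13 hours 56 minutes → arrive 03:26 UTC on Aug 6.
Flight 2 in UTC: 06:35 − 10:30 = 20:05 on Aug 4.
+6 hours 35 minutes → arrive 02:40 UTC on Aug 5.
Flight 2 lands earlier by 24 hours 46 minutes.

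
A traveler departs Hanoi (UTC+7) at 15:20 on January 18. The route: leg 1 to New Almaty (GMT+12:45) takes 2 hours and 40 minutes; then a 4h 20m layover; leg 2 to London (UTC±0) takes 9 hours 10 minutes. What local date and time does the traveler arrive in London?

Convert departure to UTC: 15:20 − 7:00 = 08:20 UTC on Jan 18.
Add 2 hours and 40 minutes leg 1 → 11:00 UTC.
Add 4 hours and 20 minutes layover in New Almaty → 15:20 UTC.
Add 9 hours and 10 minutes leg 2 → 00:30 UTC (Jan 19).
London is UTC+0, so local arrival is the same: 00:30 on Jan 19.

00:30 on January 19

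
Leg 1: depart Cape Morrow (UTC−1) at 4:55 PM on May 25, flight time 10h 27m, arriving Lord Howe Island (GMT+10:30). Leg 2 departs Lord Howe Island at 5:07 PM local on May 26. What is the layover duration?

2 hours 15 minutes

Convert departure to UTC: 4:55 PM + 1:00 = 5:55 PM UTC on May 25.
Add 10 hours 27 minutes flight time → 4:22 AM UTC (May 26).
Lord Howe Island is UTC+10:30, so local arrival = 4:22 AM + 10:30 = 2:52 PM on May 26.
Layover = 5:07 PM − 2:52 PM = 2 hours 15 minutes.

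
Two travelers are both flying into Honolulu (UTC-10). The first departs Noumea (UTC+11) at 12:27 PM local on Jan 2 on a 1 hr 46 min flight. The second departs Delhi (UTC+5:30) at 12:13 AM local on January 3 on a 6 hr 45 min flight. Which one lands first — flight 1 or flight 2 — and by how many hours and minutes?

Flight 1 in UTC: 12:27 PM − 11:00 = 1:27 AM on Jan 2.
+1 hour 46 minutes → arrive 3:13 AM UTC on Jan 2.
Flight 2 in UTC: 12:13 AM − 5:30 = 6:43 PM on Jan 2.
+6 hours and 45 minutes → arrive 1:28 AM UTC on Jan 3.
Flight 1 lands earlier by 22 hours 15 minutes.

the first, by 22 hours 15 minutes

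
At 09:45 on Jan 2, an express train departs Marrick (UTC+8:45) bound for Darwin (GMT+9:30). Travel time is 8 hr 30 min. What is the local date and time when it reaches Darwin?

19:00 on Jan 2

Convert departure to UTC: 09:45 − 8:45 = 01:00 UTC on Jan 2.
Add 8 hours 30 minutes travel time → 09:30 UTC.
Darwin is UTC+9:30, so local arrival = 09:30 + 9:30 = 19:00 on Jan 2.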